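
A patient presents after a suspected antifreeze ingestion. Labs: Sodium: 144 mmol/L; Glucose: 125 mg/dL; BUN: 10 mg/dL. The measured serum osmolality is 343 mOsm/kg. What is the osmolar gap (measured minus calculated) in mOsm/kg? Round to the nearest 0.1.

44.5 mOsm/kg

Calculated osmolality = 2·Na + glucose/18 + BUN/2.8
= 2·144 + 125/18 + 10/2.8
= 288 + 6.94 + 3.57
= 298.51 mOsm/kg ≈ 298.5 mOsm/kg
Osmolar gap = measured − calculated = 343 − 298.5 = 44.5 mOsm/kg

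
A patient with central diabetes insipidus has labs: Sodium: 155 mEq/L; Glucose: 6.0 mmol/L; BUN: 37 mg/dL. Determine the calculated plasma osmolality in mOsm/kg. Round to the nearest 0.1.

329.2 mOsm/kg

Calculated osmolality = 2·Na + glucose + BUN/2.8
= 2·155 + 6 + 37/2.8
= 310 + 6 + 13.21
= 329.21 mOsm/kg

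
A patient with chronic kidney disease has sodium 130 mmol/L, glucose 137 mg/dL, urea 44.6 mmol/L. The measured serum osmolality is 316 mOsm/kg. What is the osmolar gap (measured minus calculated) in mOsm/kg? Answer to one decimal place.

Calculated osmolality = 2·Na + glucose/18 + urea
= 2·130 + 137/18 + 44.6
= 260 + 7.61 + 44.60
= 312.21 mOsm/kg ≈ 312.2 mOsm/kg
Osmolar gap = measured − calculated = 316 − 312.2 = 3.8 mOsm/kg

3.8 mOsm/kg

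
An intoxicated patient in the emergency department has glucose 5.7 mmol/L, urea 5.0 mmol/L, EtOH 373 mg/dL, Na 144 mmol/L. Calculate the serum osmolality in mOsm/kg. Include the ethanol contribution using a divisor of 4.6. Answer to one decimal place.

379.8 mOsm/kg

Calculated osmolality = 2·Na + glucose + urea + ethanol/4.6
= 2·144 + 5.7 + 5 + 373/4.6
= 288 + 5.70 + 5 + 81.09
= 379.79 mOsm/kg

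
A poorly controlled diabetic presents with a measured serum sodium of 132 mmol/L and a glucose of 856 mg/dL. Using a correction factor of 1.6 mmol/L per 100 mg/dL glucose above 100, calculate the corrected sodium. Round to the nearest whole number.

Corrected Na = measured Na + 1.6 · (glucose − 100)/100
= 132 + 1.6 · (856 − 100)/100
= 132 + 12.1
= 144.1 mmol/L

144 mmol/L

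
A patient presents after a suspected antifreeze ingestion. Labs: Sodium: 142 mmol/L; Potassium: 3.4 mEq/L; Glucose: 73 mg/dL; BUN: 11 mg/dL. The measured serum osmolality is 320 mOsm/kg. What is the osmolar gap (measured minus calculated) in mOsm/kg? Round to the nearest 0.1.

28.0 mOsm/kg

Calculated osmolality = 2·Na + glucose/18 + BUN/2.8
= 2·142 + 73/18 + 11/2.8
= 284 + 4.06 + 3.93
= 291.99 mOsm/kg ≈ 292.0 mOsm/kg
Osmolar gap = measured − calculated = 320 − 292.0 = 28.0 mOsm/kg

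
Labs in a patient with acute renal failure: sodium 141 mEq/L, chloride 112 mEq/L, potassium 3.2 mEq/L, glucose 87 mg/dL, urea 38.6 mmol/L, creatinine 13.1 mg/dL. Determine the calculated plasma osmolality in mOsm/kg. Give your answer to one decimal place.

Calculated osmolality = 2·Na + glucose/18 + urea
= 2·141 + 87/18 + 38.6
= 282 + 4.83 + 38.60
= 325.43 mOsm/kg

325.4 mOsm/kg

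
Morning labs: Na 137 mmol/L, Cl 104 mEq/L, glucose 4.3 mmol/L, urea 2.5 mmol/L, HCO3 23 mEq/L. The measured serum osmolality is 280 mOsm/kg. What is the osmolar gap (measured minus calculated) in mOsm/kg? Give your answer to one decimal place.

-0.8 mOsm/kg

Calculated osmolality = 2·Na + glucose + urea
= 2·137 + 4.3 + 2.5
= 274 + 4.30 + 2.50
= 280.8 mOsm/kg ≈ 280.8 mOsm/kg
Osmolar gap = measured − calculated = 280 − 280.8 = -0.8 mOsm/kg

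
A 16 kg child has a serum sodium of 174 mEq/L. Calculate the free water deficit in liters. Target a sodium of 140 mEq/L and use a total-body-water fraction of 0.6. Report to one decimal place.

2.3 L

TBW = 0.6 · 16 = 9.6 L
Free water deficit = TBW · (Na/140 − 1)
= 9.6 · (174/140 − 1)
= 9.6 · 0.2429
= 2.33 L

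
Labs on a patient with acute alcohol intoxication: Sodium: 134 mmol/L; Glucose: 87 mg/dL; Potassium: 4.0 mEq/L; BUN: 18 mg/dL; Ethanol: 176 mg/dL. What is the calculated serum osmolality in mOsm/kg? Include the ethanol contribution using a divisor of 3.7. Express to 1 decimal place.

326.8 mOsm/kg

Calculated osmolality = 2·Na + glucose/18 + BUN/2.8 + ethanol/3.7
= 2·134 + 87/18 + 18/2.8 + 176/3.7
= 268 + 4.83 + 6.43 + 47.57
= 326.83 mOsm/kg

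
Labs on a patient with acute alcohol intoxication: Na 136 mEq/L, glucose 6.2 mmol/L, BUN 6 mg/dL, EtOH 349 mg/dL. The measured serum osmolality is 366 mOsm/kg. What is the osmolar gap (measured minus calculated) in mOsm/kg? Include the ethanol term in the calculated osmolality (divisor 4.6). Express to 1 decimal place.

Calculated osmolality = 2·Na + glucose + BUN/2.8 + ethanol/4.6
= 2·136 + 6.2 + 6/2.8 + 349/4.6
= 272 + 6.20 + 2.14 + 75.87
= 356.21 mOsm/kg ≈ 356.2 mOsm/kg
Osmolar gap = measured − calculated = 366 − 356.2 = 9.8 mOsm/kg

9.8 mOsm/kg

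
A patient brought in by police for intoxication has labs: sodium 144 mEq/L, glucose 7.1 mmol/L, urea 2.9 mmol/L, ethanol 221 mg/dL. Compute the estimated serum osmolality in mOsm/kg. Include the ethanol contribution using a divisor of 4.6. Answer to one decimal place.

Calculated osmolality = 2·Na + glucose + urea + ethanol/4.6
= 2·144 + 7.1 + 2.9 + 221/4.6
= 288 + 7.10 + 2.90 + 48.04
= 346.04 mOsm/kg

346.0 mOsm/kg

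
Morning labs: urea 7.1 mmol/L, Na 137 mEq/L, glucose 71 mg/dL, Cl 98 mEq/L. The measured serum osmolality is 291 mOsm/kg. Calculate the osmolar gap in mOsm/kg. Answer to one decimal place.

Calculated osmolality = 2·Na + glucose/18 + urea
= 2·137 + 71/18 + 7.1
= 274 + 3.94 + 7.10
= 285.04 mOsm/kg ≈ 285.0 mOsm/kg
Osmolar gap = measured − calculated = 291 − 285.0 = 6.0 mOsm/kg

6.0 mOsm/kg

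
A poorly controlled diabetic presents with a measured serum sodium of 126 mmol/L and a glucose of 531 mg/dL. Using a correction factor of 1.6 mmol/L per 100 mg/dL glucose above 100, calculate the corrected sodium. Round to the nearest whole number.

Corrected Na = measured Na + 1.6 · (glucose − 100)/100
= 126 + 1.6 · (531 − 100)/100
= 126 + 6.9
= 132.9 mmol/L

133 mmol/L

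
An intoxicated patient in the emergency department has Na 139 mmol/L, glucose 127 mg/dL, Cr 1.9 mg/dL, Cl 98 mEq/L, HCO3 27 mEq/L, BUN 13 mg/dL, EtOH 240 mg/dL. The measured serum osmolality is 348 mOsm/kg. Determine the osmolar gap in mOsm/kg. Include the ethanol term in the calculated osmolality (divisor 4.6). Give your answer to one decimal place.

6.1 mOsm/kg

Calculated osmolality = 2·Na + glucose/18 + BUN/2.8 + ethanol/4.6
= 2·139 + 127/18 + 13/2.8 + 240/4.6
= 278 + 7.06 + 4.64 + 52.17
= 341.87 mOsm/kg ≈ 341.9 mOsm/kg
Osmolar gap = measured − calculated = 348 − 341.9 = 6.1 mOsm/kg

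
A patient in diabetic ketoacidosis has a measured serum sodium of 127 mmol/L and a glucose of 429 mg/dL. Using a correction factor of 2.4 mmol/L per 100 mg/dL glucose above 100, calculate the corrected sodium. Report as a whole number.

Corrected Na = measured Na + 2.4 · (glucose − 100)/100
= 127 + 2.4 · (429 − 100)/100
= 127 + 7.9
= 134.9 mmol/L

135 mmol/L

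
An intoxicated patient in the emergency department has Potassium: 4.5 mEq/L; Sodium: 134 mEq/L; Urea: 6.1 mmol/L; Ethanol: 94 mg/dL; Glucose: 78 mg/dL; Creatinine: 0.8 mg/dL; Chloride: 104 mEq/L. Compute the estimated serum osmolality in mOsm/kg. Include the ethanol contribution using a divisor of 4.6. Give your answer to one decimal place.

298.9 mOsm/kg

Calculated osmolality = 2·Na + glucose/18 + urea + ethanol/4.6
= 2·134 + 78/18 + 6.1 + 94/4.6
= 268 + 4.33 + 6.10 + 20.43
= 298.86 mOsm/kg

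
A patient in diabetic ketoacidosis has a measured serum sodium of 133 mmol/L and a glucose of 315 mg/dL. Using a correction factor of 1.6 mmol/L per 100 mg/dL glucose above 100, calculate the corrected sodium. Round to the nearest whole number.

Corrected Na = measured Na + 1.6 · (glucose − 100)/100
= 133 + 1.6 · (315 − 100)/100
= 133 + 3.4
= 136.4 mmol/L

136 mmol/L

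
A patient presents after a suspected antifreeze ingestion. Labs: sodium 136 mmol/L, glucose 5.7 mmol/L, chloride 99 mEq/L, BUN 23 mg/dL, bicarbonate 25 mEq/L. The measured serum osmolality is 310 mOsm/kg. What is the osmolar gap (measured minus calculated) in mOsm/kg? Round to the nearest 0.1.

24.1 mOsm/kg

Calculated osmolality = 2·Na + glucose + BUN/2.8
= 2·136 + 5.7 + 23/2.8
= 272 + 5.70 + 8.21
= 285.91 mOsm/kg ≈ 285.9 mOsm/kg
Osmolar gap = measured − calculated = 310 − 285.9 = 24.1 mOsm/kg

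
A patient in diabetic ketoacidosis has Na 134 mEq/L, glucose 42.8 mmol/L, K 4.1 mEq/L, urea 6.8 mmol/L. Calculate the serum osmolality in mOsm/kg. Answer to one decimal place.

317.6 mOsm/kg

Calculated osmolality = 2·Na + glucose + urea
= 2·134 + 42.8 + 6.8
= 268 + 42.80 + 6.80
= 317.6 mOsm/kg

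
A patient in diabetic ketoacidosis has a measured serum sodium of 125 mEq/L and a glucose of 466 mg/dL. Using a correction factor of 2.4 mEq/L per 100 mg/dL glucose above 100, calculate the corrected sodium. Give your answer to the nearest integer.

134 mEq/L

Corrected Na = measured Na + 2.4 · (glucose − 100)/100
= 125 + 2.4 · (466 − 100)/100
= 125 + 8.8
= 133.8 mEq/L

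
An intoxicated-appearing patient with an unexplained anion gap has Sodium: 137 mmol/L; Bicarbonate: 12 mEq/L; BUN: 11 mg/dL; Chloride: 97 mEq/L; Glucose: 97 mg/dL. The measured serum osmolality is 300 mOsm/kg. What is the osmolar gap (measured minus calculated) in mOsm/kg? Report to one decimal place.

Calculated osmolality = 2·Na + glucose/18 + BUN/2.8
= 2·137 + 97/18 + 11/2.8
= 274 + 5.39 + 3.93
= 283.32 mOsm/kg ≈ 283.3 mOsm/kg
Osmolar gap = measured − calculated = 300 − 283.3 = 16.7 mOsm/kg

16.7 mOsm/kg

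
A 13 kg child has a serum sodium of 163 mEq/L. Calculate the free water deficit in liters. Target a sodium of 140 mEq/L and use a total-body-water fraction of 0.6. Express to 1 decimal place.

1.3 L

TBW = 0.6 · 13 = 7.8 L
Free water deficit = TBW · (Na/140 − 1)
= 7.8 · (163/140 − 1)
= 7.8 · 0.1643
= 1.28 L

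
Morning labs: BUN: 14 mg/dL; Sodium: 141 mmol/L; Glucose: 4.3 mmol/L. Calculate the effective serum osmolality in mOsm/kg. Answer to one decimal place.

Effective osmolality excludes urea (freely permeant across cell membranes):
2·Na + glucose
= 2·141 + 4.3
= 282 + 4.3
= 286.3 mOsm/kg

286.3 mOsm/kg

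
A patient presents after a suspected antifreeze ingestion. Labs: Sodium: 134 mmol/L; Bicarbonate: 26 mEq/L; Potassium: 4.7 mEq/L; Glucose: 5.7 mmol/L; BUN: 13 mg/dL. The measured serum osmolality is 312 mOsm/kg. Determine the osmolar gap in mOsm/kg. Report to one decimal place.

Calculated osmolality = 2·Na + glucose + BUN/2.8
= 2·134 + 5.7 + 13/2.8
= 268 + 5.70 + 4.64
= 278.34 mOsm/kg ≈ 278.3 mOsm/kg
Osmolar gap = measured − calculated = 312 − 278.3 = 33.7 mOsm/kg

33.7 mOsm/kg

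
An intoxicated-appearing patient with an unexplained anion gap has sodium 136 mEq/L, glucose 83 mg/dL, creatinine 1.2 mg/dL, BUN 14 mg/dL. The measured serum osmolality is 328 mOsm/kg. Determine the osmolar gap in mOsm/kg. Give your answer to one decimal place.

Calculated osmolality = 2·Na + glucose/18 + BUN/2.8
= 2·136 + 83/18 + 14/2.8
= 272 + 4.61 + 5
= 281.61 mOsm/kg ≈ 281.6 mOsm/kg
Osmolar gap = measured − calculated = 328 − 281.6 = 46.4 mOsm/kg

46.4 mOsm/kg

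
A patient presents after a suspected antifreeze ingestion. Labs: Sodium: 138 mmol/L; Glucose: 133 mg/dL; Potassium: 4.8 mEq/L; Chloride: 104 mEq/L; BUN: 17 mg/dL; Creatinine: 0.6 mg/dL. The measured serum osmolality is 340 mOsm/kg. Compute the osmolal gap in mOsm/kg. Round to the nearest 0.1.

50.5 mOsm/kg

Calculated osmolality = 2·Na + glucose/18 + BUN/2.8
= 2·138 + 133/18 + 17/2.8
= 276 + 7.39 + 6.07
= 289.46 mOsm/kg ≈ 289.5 mOsm/kg
Osmolar gap = measured − calculated = 340 − 289.5 = 50.5 mOsm/kg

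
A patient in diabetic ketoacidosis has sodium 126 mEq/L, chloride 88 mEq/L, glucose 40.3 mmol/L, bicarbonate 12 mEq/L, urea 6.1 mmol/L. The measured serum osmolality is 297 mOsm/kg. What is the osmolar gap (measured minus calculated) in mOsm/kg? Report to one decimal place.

Calculated osmolality = 2·Na + glucose + urea
= 2·126 + 40.3 + 6.1
= 252 + 40.30 + 6.10
= 298.4 mOsm/kg ≈ 298.4 mOsm/kg
Osmolar gap = measured − calculated = 297 − 298.4 = -1.4 mOsm/kg

-1.4 mOsm/kg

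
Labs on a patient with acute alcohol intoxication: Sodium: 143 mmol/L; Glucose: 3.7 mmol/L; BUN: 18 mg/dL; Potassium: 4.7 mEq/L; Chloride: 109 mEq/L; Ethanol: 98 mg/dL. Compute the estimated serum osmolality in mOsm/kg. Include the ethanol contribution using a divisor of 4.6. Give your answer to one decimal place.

317.4 mOsm/kg

Calculated osmolality = 2·Na + glucose + BUN/2.8 + ethanol/4.6
= 2·143 + 3.7 + 18/2.8 + 98/4.6
= 286 + 3.70 + 6.43 + 21.30
= 317.43 mOsm/kg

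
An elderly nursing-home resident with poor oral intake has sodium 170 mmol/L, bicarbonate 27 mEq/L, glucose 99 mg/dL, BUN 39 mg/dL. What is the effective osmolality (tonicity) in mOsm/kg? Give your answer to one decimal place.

345.5 mOsm/kg

Effective osmolality excludes urea (freely permeant across cell membranes):
2·Na + glucose/18
= 2·170 + 99/18
= 340 + 5.5
= 345.5 mOsm/kg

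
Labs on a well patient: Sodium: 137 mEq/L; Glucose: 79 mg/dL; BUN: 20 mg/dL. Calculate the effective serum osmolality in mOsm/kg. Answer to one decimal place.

Effective osmolality excludes urea (freely permeant across cell membranes):
2·Na + glucose/18
= 2·137 + 79/18
= 274 + 4.39
= 278.39 mOsm/kg

278.4 mOsm/kg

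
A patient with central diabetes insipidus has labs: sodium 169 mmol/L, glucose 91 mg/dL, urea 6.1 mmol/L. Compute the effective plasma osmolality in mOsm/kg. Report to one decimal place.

Effective osmolality excludes urea (freely permeant across cell membranes):
2·Na + glucose/18
= 2·169 + 91/18
= 338 + 5.06
= 343.06 mOsm/kg

343.1 mOsm/kg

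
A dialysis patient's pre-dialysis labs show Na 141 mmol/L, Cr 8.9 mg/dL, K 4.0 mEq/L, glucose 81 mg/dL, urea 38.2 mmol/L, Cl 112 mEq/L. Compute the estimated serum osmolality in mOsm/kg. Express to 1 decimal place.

Calculated osmolality = 2·Na + glucose/18 + urea
= 2·141 + 81/18 + 38.2
= 282 + 4.50 + 38.20
= 324.7 mOsm/kg

324.7 mOsm/kg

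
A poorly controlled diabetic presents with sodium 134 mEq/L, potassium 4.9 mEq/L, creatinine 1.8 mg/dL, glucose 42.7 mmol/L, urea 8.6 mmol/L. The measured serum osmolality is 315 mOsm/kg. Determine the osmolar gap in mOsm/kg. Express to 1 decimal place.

-4.3 mOsm/kg

Calculated osmolality = 2·Na + glucose + urea
= 2·134 + 42.7 + 8.6
= 268 + 42.70 + 8.60
= 319.3 mOsm/kg ≈ 319.3 mOsm/kg
Osmolar gap = measured − calculated = 315 − 319.3 = -4.3 mOsm/kg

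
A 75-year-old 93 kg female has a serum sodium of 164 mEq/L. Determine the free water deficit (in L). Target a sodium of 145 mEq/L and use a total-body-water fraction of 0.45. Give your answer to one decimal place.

TBW = 0.45 · 93 = 41.85 L
Free water deficit = TBW · (Na/145 − 1)
= 41.85 · (164/145 − 1)
= 41.85 · 0.131
= 5.48 L

5.5 L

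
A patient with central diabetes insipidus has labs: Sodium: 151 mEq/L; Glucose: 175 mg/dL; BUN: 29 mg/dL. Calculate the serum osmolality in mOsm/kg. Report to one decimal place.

322.1 mOsm/kg

Calculated osmolality = 2·Na + glucose/18 + BUN/2.8
= 2·151 + 175/18 + 29/2.8
= 302 + 9.72 + 10.36
= 322.08 mOsm/kg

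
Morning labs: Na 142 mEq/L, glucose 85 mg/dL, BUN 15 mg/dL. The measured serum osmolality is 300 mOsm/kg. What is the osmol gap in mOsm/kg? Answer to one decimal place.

5.9 mOsm/kg

Calculated osmolality = 2·Na + glucose/18 + BUN/2.8
= 2·142 + 85/18 + 15/2.8
= 284 + 4.72 + 5.36
= 294.08 mOsm/kg ≈ 294.1 mOsm/kg
Osmolar gap = measured − calculated = 300 − 294.1 = 5.9 mOsm/kg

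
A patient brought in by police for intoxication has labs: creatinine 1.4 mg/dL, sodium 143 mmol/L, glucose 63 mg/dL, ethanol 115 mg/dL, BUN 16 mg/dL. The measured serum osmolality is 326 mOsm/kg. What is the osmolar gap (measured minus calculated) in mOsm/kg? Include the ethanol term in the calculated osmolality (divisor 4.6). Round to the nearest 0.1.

Calculated osmolality = 2·Na + glucose/18 + BUN/2.8 + ethanol/4.6
= 2·143 + 63/18 + 16/2.8 + 115/4.6
= 286 + 3.50 + 5.71 + 25
= 320.21 mOsm/kg ≈ 320.2 mOsm/kg
Osmolar gap = measured − calculated = 326 − 320.2 = 5.8 mOsm/kg

5.8 mOsm/kg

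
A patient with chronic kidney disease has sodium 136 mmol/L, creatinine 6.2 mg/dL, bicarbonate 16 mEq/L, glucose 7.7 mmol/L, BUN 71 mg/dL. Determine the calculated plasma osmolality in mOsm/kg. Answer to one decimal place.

305.1 mOsm/kg

Calculated osmolality = 2·Na + glucose + BUN/2.8
= 2·136 + 7.7 + 71/2.8
= 272 + 7.70 + 25.36
= 305.06 mOsm/kg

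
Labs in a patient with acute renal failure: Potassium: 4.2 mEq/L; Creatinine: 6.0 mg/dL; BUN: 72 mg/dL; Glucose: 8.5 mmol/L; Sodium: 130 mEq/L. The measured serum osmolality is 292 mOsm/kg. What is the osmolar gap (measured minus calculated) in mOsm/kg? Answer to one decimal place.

Calculated osmolality = 2·Na + glucose + BUN/2.8
= 2·130 + 8.5 + 72/2.8
= 260 + 8.50 + 25.71
= 294.21 mOsm/kg ≈ 294.2 mOsm/kg
Osmolar gap = measured − calculated = 292 − 294.2 = -2.2 mOsm/kg

-2.2 mOsm/kg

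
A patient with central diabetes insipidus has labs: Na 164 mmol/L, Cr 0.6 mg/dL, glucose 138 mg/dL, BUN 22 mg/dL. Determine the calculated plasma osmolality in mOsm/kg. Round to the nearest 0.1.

Calculated osmolality = 2·Na + glucose/18 + BUN/2.8
= 2·164 + 138/18 + 22/2.8
= 328 + 7.67 + 7.86
= 343.53 mOsm/kg

343.5 mOsm/kg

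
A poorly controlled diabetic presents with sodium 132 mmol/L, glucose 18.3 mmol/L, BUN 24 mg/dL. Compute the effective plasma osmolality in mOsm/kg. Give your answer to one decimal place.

282.3 mOsm/kg

Effective osmolality excludes urea (freely permeant across cell membranes):
2·Na + glucose
= 2·132 + 18.3
= 264 + 18.3
= 282.3 mOsm/kg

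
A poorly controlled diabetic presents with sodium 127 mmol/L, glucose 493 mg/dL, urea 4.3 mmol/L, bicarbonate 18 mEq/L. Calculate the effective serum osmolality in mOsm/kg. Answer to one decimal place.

Effective osmolality excludes urea (freely permeant across cell membranes):
2·Na + glucose/18
= 2·127 + 493/18
= 254 + 27.39
= 281.39 mOsm/kg

281.4 mOsm/kg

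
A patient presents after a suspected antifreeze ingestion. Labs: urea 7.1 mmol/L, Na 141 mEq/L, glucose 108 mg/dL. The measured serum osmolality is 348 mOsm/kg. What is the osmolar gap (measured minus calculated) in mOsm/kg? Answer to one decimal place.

52.9 mOsm/kg

Calculated osmolality = 2·Na + glucose/18 + urea
= 2·141 + 108/18 + 7.1
= 282 + 6 + 7.10
= 295.1 mOsm/kg ≈ 295.1 mOsm/kg
Osmolar gap = measured − calculated = 348 − 295.1 = 52.9 mOsm/kg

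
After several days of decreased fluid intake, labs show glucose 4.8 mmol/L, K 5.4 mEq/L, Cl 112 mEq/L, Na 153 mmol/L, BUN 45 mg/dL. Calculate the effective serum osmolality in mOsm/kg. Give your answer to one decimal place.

Effective osmolality excludes urea (freely permeant across cell membranes):
2·Na + glucose
= 2·153 + 4.8
= 306 + 4.8
= 310.8 mOsm/kg

310.8 mOsm/kg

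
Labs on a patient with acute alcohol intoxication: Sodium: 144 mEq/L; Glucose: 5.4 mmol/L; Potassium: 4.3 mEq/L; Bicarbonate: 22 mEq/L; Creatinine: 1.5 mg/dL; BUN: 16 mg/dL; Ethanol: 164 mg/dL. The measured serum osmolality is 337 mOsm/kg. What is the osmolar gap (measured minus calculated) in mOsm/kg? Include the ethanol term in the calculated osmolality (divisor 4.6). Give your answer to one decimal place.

Calculated osmolality = 2·Na + glucose + BUN/2.8 + ethanol/4.6
= 2·144 + 5.4 + 16/2.8 + 164/4.6
= 288 + 5.40 + 5.71 + 35.65
= 334.76 mOsm/kg ≈ 334.8 mOsm/kg
Osmolar gap = measured − calculated = 337 − 334.8 = 2.2 mOsm/kg

2.2 mOsm/kg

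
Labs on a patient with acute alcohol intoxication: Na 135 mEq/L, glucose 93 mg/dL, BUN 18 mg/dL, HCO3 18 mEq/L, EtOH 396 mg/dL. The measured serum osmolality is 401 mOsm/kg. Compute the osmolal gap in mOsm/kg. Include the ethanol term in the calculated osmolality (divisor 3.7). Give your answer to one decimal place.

Calculated osmolality = 2·Na + glucose/18 + BUN/2.8 + ethanol/3.7
= 2·135 + 93/18 + 18/2.8 + 396/3.7
= 270 + 5.17 + 6.43 + 107.03
= 388.63 mOsm/kg ≈ 388.6 mOsm/kg
Osmolar gap = measured − calculated = 401 − 388.6 = 12.4 mOsm/kg

12.4 mOsm/kg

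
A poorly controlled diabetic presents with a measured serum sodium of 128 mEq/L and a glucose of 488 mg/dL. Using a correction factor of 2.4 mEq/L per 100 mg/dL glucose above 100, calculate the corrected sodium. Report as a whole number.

Corrected Na = measured Na + 2.4 · (glucose − 100)/100
= 128 + 2.4 · (488 − 100)/100
= 128 + 9.3
= 137.3 mEq/L

137 mEq/L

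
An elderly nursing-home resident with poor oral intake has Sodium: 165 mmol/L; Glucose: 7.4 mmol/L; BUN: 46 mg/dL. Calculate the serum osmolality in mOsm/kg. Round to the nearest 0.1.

353.8 mOsm/kg

Calculated osmolality = 2·Na + glucose + BUN/2.8
= 2·165 + 7.4 + 46/2.8
= 330 + 7.40 + 16.43
= 353.83 mOsm/kg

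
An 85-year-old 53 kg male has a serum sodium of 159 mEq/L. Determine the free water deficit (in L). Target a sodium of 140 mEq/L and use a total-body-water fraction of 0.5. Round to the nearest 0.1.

TBW = 0.5 · 53 = 26.5 L
Free water deficit = TBW · (Na/140 − 1)
= 26.5 · (159/140 − 1)
= 26.5 · 0.1357
= 3.6 L

3.6 L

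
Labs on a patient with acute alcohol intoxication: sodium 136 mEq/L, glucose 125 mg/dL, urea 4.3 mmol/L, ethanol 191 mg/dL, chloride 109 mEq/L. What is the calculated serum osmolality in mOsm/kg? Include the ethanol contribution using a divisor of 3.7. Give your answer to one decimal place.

334.9 mOsm/kg

Calculated osmolality = 2·Na + glucose/18 + urea + ethanol/3.7
= 2·136 + 125/18 + 4.3 + 191/3.7
= 272 + 6.94 + 4.30 + 51.62
= 334.86 mOsm/kg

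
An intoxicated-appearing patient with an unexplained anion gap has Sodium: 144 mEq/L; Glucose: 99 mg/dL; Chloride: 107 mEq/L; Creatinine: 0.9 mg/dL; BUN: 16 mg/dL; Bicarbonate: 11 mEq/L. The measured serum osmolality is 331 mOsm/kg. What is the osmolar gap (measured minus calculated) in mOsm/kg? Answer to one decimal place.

Calculated osmolality = 2·Na + glucose/18 + BUN/2.8
= 2·144 + 99/18 + 16/2.8
= 288 + 5.50 + 5.71
= 299.21 mOsm/kg ≈ 299.2 mOsm/kg
Osmolar gap = measured − calculated = 331 − 299.2 = 31.8 mOsm/kg

31.8 mOsm/kg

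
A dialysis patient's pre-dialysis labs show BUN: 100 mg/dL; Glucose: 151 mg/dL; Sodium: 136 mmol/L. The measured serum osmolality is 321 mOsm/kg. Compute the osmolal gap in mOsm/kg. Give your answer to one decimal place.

4.9 mOsm/kg

Calculated osmolality = 2·Na + glucose/18 + BUN/2.8
= 2·136 + 151/18 + 100/2.8
= 272 + 8.39 + 35.71
= 316.1 mOsm/kg ≈ 316.1 mOsm/kg
Osmolar gap = measured − calculated = 321 − 316.1 = 4.9 mOsm/kg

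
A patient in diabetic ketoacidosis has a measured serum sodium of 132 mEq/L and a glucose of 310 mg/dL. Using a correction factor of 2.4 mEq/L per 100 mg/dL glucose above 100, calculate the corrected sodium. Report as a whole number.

137 mEq/L

Corrected Na = measured Na + 2.4 · (glucose − 100)/100
= 132 + 2.4 · (310 − 100)/100
= 132 + 5
= 137 mEq/L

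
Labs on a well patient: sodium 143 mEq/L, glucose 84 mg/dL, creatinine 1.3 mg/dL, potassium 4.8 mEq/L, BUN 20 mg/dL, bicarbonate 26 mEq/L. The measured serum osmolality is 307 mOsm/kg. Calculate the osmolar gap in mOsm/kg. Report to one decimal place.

Calculated osmolality = 2·Na + glucose/18 + BUN/2.8
= 2·143 + 84/18 + 20/2.8
= 286 + 4.67 + 7.14
= 297.81 mOsm/kg ≈ 297.8 mOsm/kg
Osmolar gap = measured − calculated = 307 − 297.8 = 9.2 mOsm/kg

9.2 mOsm/kg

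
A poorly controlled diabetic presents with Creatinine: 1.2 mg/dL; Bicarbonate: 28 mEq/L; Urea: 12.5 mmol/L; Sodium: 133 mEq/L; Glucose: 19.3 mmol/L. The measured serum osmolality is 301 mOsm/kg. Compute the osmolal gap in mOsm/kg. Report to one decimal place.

Calculated osmolality = 2·Na + glucose + urea
= 2·133 + 19.3 + 12.5
= 266 + 19.30 + 12.50
= 297.8 mOsm/kg ≈ 297.8 mOsm/kg
Osmolar gap = measured − calculated = 301 − 297.8 = 3.2 mOsm/kg

3.2 mOsm/kg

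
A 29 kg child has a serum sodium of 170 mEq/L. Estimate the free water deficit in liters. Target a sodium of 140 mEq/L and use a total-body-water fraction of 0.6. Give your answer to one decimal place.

3.7 L

TBW = 0.6 · 29 = 17.4 L
Free water deficit = TBW · (Na/140 − 1)
= 17.4 · (170/140 − 1)
= 17.4 · 0.2143
= 3.73 L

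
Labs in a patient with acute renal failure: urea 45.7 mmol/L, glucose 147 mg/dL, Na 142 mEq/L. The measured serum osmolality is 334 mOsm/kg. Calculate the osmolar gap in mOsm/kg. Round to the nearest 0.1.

-3.9 mOsm/kg

Calculated osmolality = 2·Na + glucose/18 + urea
= 2·142 + 147/18 + 45.7
= 284 + 8.17 + 45.70
= 337.87 mOsm/kg ≈ 337.9 mOsm/kg
Osmolar gap = measured − calculated = 334 − 337.9 = -3.9 mOsm/kg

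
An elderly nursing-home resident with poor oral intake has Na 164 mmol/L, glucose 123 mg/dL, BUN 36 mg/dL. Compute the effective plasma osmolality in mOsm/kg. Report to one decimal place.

334.8 mOsm/kg

Effective osmolality excludes urea (freely permeant across cell membranes):
2·Na + glucose/18
= 2·164 + 123/18
= 328 + 6.83
= 334.83 mOsm/kg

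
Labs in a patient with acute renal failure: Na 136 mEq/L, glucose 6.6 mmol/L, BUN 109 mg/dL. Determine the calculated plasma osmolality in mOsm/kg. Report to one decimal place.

317.5 mOsm/kg

Calculated osmolality = 2·Na + glucose + BUN/2.8
= 2·136 + 6.6 + 109/2.8
= 272 + 6.60 + 38.93
= 317.53 mOsm/kg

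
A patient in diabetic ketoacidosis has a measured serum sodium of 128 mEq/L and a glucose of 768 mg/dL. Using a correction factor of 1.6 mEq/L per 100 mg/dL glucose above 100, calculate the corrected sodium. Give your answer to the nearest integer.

139 mEq/L

Corrected Na = measured Na + 1.6 · (glucose − 100)/100
= 128 + 1.6 · (768 − 100)/100
= 128 + 10.7
= 138.7 mEq/L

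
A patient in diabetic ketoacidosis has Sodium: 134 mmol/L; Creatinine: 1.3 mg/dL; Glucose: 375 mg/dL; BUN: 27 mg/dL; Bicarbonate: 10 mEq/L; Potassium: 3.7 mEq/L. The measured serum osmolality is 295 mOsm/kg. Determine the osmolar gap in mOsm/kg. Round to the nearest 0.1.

Calculated osmolality = 2·Na + glucose/18 + BUN/2.8
= 2·134 + 375/18 + 27/2.8
= 268 + 20.83 + 9.64
= 298.47 mOsm/kg ≈ 298.5 mOsm/kg
Osmolar gap = measured − calculated = 295 − 298.5 = -3.5 mOsm/kg

-3.5 mOsm/kg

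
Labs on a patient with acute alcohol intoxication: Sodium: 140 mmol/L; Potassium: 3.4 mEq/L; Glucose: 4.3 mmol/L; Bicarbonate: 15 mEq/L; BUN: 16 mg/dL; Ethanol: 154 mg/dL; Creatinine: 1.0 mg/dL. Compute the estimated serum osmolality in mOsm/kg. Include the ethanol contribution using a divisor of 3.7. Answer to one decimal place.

331.6 mOsm/kg

Calculated osmolality = 2·Na + glucose + BUN/2.8 + ethanol/3.7
= 2·140 + 4.3 + 16/2.8 + 154/3.7
= 280 + 4.30 + 5.71 + 41.62
= 331.63 mOsm/kg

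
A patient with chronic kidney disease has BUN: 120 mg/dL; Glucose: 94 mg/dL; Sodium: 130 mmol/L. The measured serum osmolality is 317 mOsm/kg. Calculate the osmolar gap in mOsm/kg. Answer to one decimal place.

Calculated osmolality = 2·Na + glucose/18 + BUN/2.8
= 2·130 + 94/18 + 120/2.8
= 260 + 5.22 + 42.86
= 308.08 mOsm/kg ≈ 308.1 mOsm/kg
Osmolar gap = measured − calculated = 317 − 308.1 = 8.9 mOsm/kg

8.9 mOsm/kg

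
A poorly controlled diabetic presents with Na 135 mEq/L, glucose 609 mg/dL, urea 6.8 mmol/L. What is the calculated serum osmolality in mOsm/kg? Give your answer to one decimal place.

310.6 mOsm/kg

Calculated osmolality = 2·Na + glucose/18 + urea
= 2·135 + 609/18 + 6.8
= 270 + 33.83 + 6.80
= 310.63 mOsm/kg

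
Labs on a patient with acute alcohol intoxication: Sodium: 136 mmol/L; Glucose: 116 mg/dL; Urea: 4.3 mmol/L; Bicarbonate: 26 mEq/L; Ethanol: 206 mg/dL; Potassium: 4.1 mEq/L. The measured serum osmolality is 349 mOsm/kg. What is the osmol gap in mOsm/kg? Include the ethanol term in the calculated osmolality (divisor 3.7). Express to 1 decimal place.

Calculated osmolality = 2·Na + glucose/18 + urea + ethanol/3.7
= 2·136 + 116/18 + 4.3 + 206/3.7
= 272 + 6.44 + 4.30 + 55.68
= 338.42 mOsm/kg ≈ 338.4 mOsm/kg
Osmolar gap = measured − calculated = 349 − 338.4 = 10.6 mOsm/kg

10.6 mOsm/kg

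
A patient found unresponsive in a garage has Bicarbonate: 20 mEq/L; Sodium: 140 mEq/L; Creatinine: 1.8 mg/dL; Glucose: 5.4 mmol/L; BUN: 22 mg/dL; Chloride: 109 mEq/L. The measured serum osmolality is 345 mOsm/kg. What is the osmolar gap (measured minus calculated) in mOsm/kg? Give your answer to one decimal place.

51.7 mOsm/kg

Calculated osmolality = 2·Na + glucose + BUN/2.8
= 2·140 + 5.4 + 22/2.8
= 280 + 5.40 + 7.86
= 293.26 mOsm/kg ≈ 293.3 mOsm/kg
Osmolar gap = measured − calculated = 345 − 293.3 = 51.7 mOsm/kg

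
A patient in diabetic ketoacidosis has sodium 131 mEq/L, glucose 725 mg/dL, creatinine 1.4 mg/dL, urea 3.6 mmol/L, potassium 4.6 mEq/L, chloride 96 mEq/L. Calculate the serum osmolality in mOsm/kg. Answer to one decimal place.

305.9 mOsm/kg

Calculated osmolality = 2·Na + glucose/18 + urea
= 2·131 + 725/18 + 3.6
= 262 + 40.28 + 3.60
= 305.88 mOsm/kg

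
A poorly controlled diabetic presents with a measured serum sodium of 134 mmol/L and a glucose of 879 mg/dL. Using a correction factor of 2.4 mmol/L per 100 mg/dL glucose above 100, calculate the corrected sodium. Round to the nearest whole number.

Corrected Na = measured Na + 2.4 · (glucose − 100)/100
= 134 + 2.4 · (879 − 100)/100
= 134 + 18.7
= 152.7 mmol/L

153 mmol/L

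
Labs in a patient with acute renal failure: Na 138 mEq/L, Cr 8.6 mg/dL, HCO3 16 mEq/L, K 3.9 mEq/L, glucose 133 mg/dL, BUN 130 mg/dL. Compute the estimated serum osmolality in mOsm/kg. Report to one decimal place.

Calculated osmolality = 2·Na + glucose/18 + BUN/2.8
= 2·138 + 133/18 + 130/2.8
= 276 + 7.39 + 46.43
= 329.82 mOsm/kg

329.8 mOsm/kg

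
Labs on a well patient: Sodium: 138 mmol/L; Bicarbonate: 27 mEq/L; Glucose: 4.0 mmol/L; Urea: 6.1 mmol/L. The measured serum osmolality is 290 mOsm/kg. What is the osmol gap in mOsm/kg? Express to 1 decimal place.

Calculated osmolality = 2·Na + glucose + urea
= 2·138 + 4 + 6.1
= 276 + 4 + 6.10
= 286.1 mOsm/kg ≈ 286.1 mOsm/kg
Osmolar gap = measured − calculated = 290 − 286.1 = 3.9 mOsm/kg

3.9 mOsm/kg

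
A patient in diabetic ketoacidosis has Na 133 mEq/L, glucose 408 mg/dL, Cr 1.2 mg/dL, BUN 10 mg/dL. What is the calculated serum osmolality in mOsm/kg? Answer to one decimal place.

Calculated osmolality = 2·Na + glucose/18 + BUN/2.8
= 2·133 + 408/18 + 10/2.8
= 266 + 22.67 + 3.57
= 292.24 mOsm/kg

292.2 mOsm/kg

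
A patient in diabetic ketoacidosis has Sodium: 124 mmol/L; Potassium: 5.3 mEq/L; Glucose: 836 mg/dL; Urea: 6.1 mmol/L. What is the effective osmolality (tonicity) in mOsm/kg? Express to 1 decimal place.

Effective osmolality excludes urea (freely permeant across cell membranes):
2·Na + glucose/18
= 2·124 + 836/18
= 248 + 46.44
= 294.44 mOsm/kg

294.4 mOsm/kg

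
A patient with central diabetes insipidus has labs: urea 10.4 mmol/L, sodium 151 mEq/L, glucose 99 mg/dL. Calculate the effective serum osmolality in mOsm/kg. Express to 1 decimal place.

307.5 mOsm/kg

Effective osmolality excludes urea (freely permeant across cell membranes):
2·Na + glucose/18
= 2·151 + 99/18
= 302 + 5.5
= 307.5 mOsm/kg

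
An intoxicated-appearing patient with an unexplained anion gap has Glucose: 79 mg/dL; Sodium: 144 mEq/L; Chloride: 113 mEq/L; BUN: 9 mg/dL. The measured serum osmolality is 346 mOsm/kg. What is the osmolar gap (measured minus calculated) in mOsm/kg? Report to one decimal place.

50.4 mOsm/kg

Calculated osmolality = 2·Na + glucose/18 + BUN/2.8
= 2·144 + 79/18 + 9/2.8
= 288 + 4.39 + 3.21
= 295.6 mOsm/kg ≈ 295.6 mOsm/kg
Osmolar gap = measured − calculated = 346 − 295.6 = 50.4 mOsm/kg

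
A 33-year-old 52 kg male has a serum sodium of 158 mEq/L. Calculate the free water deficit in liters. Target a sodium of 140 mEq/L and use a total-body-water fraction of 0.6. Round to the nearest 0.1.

TBW = 0.6 · 52 = 31.2 L
Free water deficit = TBW · (Na/140 − 1)
= 31.2 · (158/140 − 1)
= 31.2 · 0.1286
= 4.01 L

4.0 L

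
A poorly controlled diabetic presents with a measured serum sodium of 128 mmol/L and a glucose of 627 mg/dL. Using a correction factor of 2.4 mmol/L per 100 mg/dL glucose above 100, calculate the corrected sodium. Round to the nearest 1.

Corrected Na = measured Na + 2.4 · (glucose − 100)/100
= 128 + 2.4 · (627 − 100)/100
= 128 + 12.6
= 140.6 mmol/L

141 mmol/L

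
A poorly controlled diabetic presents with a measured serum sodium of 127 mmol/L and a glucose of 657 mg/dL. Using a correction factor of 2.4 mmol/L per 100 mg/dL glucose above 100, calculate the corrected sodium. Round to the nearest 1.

140 mmol/L

Corrected Na = measured Na + 2.4 · (glucose − 100)/100
= 127 + 2.4 · (657 − 100)/100
= 127 + 13.4
= 140.4 mmol/L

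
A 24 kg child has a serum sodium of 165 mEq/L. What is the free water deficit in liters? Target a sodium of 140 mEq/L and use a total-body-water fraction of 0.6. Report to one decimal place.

2.6 L

TBW = 0.6 · 24 = 14.4 L
Free water deficit = TBW · (Na/140 − 1)
= 14.4 · (165/140 − 1)
= 14.4 · 0.1786
= 2.57 L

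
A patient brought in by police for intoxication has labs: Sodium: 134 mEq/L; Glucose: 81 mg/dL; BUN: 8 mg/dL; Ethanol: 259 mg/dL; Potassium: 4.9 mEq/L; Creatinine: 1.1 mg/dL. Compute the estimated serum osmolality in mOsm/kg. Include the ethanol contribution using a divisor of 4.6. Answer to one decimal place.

331.7 mOsm/kg

Calculated osmolality = 2·Na + glucose/18 + BUN/2.8 + ethanol/4.6
= 2·134 + 81/18 + 8/2.8 + 259/4.6
= 268 + 4.50 + 2.86 + 56.30
= 331.66 mOsm/kg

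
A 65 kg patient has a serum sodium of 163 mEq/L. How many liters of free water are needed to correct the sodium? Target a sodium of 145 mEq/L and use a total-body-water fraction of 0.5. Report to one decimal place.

4.0 L

TBW = 0.5 · 65 = 32.5 L
Free water deficit = TBW · (Na/145 − 1)
= 32.5 · (163/145 − 1)
= 32.5 · 0.1241
= 4.03 L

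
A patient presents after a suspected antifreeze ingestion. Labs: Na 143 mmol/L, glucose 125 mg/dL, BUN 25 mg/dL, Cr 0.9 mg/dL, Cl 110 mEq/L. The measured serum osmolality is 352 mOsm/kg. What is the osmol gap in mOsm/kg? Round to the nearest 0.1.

50.1 mOsm/kg

Calculated osmolality = 2·Na + glucose/18 + BUN/2.8
= 2·143 + 125/18 + 25/2.8
= 286 + 6.94 + 8.93
= 301.87 mOsm/kg ≈ 301.9 mOsm/kg
Osmolar gap = measured − calculated = 352 − 301.9 = 50.1 mOsm/kg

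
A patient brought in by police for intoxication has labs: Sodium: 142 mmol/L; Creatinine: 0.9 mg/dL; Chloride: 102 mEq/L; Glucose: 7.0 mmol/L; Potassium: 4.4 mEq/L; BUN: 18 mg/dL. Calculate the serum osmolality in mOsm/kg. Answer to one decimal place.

297.4 mOsm/kg

Calculated osmolality = 2·Na + glucose + BUN/2.8
= 2·142 + 7 + 18/2.8
= 284 + 7 + 6.43
= 297.43 mOsm/kg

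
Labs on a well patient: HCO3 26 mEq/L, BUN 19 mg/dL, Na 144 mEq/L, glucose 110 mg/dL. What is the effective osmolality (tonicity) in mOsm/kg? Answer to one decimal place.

294.1 mOsm/kg

Effective osmolality excludes urea (freely permeant across cell membranes):
2·Na + glucose/18
= 2·144 + 110/18
= 288 + 6.11
= 294.11 mOsm/kg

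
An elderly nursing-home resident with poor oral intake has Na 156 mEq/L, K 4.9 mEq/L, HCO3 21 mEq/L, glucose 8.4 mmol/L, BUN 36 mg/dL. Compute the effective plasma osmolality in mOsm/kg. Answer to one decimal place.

Effective osmolality excludes urea (freely permeant across cell membranes):
2·Na + glucose
= 2·156 + 8.4
= 312 + 8.4
= 320.4 mOsm/kg

320.4 mOsm/kg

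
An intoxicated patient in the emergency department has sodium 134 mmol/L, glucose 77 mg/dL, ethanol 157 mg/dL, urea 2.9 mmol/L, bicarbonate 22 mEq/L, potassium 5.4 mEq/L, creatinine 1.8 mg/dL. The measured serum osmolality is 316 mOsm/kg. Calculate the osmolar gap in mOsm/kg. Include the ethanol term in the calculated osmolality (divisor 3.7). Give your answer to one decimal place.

-1.6 mOsm/kg

Calculated osmolality = 2·Na + glucose/18 + urea + ethanol/3.7
= 2·134 + 77/18 + 2.9 + 157/3.7
= 268 + 4.28 + 2.90 + 42.43
= 317.61 mOsm/kg ≈ 317.6 mOsm/kg
Osmolar gap = measured − calculated = 316 − 317.6 = -1.6 mOsm/kg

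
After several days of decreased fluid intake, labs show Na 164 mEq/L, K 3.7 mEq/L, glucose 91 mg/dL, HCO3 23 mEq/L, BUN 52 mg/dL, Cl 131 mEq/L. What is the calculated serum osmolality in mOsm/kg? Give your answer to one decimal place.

Calculated osmolality = 2·Na + glucose/18 + BUN/2.8
= 2·164 + 91/18 + 52/2.8
= 328 + 5.06 + 18.57
= 351.63 mOsm/kg

351.6 mOsm/kg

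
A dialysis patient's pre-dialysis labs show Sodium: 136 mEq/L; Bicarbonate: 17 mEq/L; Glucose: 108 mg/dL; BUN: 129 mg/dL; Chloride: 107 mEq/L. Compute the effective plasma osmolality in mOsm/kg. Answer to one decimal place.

Effective osmolality excludes urea (freely permeant across cell membranes):
2·Na + glucose/18
= 2·136 + 108/18
= 272 + 6
= 278 mOsm/kg

278.0 mOsm/kg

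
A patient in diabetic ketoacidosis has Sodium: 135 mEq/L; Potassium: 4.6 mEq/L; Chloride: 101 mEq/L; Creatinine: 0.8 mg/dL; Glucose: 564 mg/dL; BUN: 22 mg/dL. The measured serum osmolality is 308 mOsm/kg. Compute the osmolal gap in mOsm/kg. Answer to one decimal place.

-1.2 mOsm/kg

Calculated osmolality = 2·Na + glucose/18 + BUN/2.8
= 2·135 + 564/18 + 22/2.8
= 270 + 31.33 + 7.86
= 309.19 mOsm/kg ≈ 309.2 mOsm/kg
Osmolar gap = measured − calculated = 308 − 309.2 = -1.2 mOsm/kg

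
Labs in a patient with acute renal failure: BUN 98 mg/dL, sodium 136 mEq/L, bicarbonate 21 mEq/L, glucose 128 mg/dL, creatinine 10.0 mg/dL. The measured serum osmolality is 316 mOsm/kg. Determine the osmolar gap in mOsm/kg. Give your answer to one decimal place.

1.9 mOsm/kg

Calculated osmolality = 2·Na + glucose/18 + BUN/2.8
= 2·136 + 128/18 + 98/2.8
= 272 + 7.11 + 35
= 314.11 mOsm/kg ≈ 314.1 mOsm/kg
Osmolar gap = measured − calculated = 316 − 314.1 = 1.9 mOsm/kg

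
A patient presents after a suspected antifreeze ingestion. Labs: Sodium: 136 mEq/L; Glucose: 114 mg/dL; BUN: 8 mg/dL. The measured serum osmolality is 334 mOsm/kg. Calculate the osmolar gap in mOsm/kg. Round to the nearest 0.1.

Calculated osmolality = 2·Na + glucose/18 + BUN/2.8
= 2·136 + 114/18 + 8/2.8
= 272 + 6.33 + 2.86
= 281.19 mOsm/kg ≈ 281.2 mOsm/kg
Osmolar gap = measured − calculated = 334 − 281.2 = 52.8 mOsm/kg

52.8 mOsm/kg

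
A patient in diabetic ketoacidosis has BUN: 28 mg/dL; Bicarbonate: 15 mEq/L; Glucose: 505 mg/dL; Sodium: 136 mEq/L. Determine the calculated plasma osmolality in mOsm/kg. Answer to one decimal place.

310.1 mOsm/kg

Calculated osmolality = 2·Na + glucose/18 + BUN/2.8
= 2·136 + 505/18 + 28/2.8
= 272 + 28.06 + 10
= 310.06 mOsm/kg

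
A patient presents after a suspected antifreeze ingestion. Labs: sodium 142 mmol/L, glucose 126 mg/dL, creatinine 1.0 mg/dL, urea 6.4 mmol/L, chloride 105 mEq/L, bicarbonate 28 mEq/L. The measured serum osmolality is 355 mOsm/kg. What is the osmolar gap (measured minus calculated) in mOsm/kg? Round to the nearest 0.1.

Calculated osmolality = 2·Na + glucose/18 + urea
= 2·142 + 126/18 + 6.4
= 284 + 7 + 6.40
= 297.4 mOsm/kg ≈ 297.4 mOsm/kg
Osmolar gap = measured − calculated = 355 − 297.4 = 57.6 mOsm/kg

57.6 mOsm/kg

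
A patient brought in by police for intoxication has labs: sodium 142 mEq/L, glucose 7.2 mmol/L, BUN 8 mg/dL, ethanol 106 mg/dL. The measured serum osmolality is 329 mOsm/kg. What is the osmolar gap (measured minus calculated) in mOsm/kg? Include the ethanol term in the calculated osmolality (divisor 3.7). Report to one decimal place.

6.3 mOsm/kg

Calculated osmolality = 2·Na + glucose + BUN/2.8 + ethanol/3.7
= 2·142 + 7.2 + 8/2.8 + 106/3.7
= 284 + 7.20 + 2.86 + 28.65
= 322.71 mOsm/kg ≈ 322.7 mOsm/kg
Osmolar gap = measured − calculated = 329 − 322.7 = 6.3 mOsm/kg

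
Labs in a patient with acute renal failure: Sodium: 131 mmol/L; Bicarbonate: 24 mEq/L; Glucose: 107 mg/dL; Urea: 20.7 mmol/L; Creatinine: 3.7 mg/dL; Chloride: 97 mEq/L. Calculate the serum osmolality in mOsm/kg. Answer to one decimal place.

Calculated osmolality = 2·Na + glucose/18 + urea
= 2·131 + 107/18 + 20.7
= 262 + 5.94 + 20.70
= 288.64 mOsm/kg

288.6 mOsm/kg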